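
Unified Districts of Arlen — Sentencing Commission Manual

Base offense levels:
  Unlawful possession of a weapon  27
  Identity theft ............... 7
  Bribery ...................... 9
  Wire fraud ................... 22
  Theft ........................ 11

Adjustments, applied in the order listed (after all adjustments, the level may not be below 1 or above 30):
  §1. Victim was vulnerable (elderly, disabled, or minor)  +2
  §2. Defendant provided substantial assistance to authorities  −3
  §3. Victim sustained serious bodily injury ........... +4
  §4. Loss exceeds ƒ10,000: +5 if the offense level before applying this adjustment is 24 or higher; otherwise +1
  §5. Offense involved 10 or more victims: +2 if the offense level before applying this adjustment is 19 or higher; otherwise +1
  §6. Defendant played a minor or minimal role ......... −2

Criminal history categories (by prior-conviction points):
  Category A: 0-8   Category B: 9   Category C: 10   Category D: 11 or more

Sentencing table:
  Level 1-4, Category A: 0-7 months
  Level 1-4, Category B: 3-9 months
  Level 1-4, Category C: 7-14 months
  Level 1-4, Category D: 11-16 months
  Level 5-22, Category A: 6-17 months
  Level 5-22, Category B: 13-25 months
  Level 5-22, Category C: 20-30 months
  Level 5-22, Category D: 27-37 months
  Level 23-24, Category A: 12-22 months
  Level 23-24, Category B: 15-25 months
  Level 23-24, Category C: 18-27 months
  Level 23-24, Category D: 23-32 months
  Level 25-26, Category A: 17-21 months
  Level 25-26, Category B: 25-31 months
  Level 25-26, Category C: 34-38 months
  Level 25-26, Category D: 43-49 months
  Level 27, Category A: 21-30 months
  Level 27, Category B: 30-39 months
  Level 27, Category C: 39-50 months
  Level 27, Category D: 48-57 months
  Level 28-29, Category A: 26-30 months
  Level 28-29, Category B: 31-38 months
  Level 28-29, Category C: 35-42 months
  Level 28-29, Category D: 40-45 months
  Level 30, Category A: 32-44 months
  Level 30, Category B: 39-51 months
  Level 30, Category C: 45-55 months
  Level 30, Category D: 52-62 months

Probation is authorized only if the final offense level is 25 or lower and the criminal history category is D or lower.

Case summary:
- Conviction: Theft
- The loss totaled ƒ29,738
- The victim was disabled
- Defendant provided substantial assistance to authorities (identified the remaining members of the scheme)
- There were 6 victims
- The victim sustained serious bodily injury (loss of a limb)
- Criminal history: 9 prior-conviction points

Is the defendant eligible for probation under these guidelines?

Base offense level for theft: 11.
§1 applies: 11 + 2 = 13.
§2 applies: 13 − 3 = 10.
§3 applies: 10 + 4 = 14.
§4 applies (level before this adjustment is 14 < 24, so +1): 14 + 1 = 15.
§6 does not apply.
Final offense level: 15.
Criminal history: 9 prior points → Category B (9).
Level 15 falls in the 5-22 band.
Grid: Level 5-22 × Category B = 13-25 months.
Probation check: level 15 ≤ 25 and category B ≤ D → eligible.

Yes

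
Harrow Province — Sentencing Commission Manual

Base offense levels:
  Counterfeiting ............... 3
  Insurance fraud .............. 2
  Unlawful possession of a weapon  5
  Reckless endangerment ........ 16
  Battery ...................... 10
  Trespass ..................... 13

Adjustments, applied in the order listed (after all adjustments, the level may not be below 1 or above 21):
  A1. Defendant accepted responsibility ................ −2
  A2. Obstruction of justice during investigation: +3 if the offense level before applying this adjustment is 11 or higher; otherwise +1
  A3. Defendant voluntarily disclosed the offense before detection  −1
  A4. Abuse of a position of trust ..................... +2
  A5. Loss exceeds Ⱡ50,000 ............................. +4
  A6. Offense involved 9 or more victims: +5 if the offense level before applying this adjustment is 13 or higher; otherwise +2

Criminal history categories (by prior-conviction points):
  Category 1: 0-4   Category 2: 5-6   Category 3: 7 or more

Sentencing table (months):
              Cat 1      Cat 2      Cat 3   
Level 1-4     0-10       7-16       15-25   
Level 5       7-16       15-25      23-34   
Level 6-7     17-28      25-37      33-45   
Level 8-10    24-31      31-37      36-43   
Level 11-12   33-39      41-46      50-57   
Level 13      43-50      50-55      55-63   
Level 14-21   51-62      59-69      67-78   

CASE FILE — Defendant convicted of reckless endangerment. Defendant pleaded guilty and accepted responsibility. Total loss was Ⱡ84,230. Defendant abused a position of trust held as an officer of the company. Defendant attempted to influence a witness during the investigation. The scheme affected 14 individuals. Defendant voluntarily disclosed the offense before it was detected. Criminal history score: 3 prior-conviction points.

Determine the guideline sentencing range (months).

51-62 months

Base offense level for reckless endangerment: 16.
A1 applies: 16 − 2 = 14.
A2 applies (level before this adjustment is 14 ≥ 11, so +3): 14 + 3 = 17.
A3 applies: 17 − 1 = 16.
A4 applies: 16 + 2 = 18.
A5 applies: 18 + 4 = 22.
A6 applies (level before this adjustment is 22 ≥ 13, so +5): 22 + 5 = 27.
Level 27 exceeds the maximum of 21; capped at 21.
Final offense level: 21.
Criminal history: 3 prior points → Category 1 (0-4).
Level 21 falls in the 14-21 band.
Grid: Level 14-21 × Category 1 = 51-62 months.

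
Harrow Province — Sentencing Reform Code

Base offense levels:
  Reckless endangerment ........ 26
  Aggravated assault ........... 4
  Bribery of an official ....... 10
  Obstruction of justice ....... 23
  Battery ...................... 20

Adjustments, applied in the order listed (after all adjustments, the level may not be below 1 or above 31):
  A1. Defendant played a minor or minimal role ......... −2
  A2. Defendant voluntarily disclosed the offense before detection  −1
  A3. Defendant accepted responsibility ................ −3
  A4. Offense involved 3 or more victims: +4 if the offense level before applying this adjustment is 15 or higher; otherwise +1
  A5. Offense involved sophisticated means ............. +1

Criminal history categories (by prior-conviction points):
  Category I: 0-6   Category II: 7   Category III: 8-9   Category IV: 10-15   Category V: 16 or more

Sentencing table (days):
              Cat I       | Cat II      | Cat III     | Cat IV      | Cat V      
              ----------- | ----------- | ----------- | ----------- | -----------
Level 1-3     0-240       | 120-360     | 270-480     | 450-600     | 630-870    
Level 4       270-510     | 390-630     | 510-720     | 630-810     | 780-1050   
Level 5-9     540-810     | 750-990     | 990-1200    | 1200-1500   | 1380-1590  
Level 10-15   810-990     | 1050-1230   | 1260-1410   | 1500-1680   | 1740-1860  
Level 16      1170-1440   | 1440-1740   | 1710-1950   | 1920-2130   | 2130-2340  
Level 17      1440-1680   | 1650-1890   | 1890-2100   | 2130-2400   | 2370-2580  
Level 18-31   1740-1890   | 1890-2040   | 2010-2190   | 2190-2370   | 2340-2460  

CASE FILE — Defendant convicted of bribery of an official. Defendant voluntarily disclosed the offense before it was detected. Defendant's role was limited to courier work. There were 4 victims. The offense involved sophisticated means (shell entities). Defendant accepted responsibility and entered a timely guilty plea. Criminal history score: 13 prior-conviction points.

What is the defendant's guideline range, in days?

Base offense level for bribery of an official: 10.
A1 applies: 10 − 2 = 8.
A2 applies: 8 − 1 = 7.
A3 applies: 7 − 3 = 4.
A4 applies (level before this adjustment is 4 < 15, so +1): 4 + 1 = 5.
A5 applies: 5 + 1 = 6.
Final offense level: 6.
Criminal history: 13 prior points → Category IV (10-15).
Level 6 falls in the 5-9 band.
Grid: Level 5-9 × Category IV = 1200-1500 days.

1200-1500 days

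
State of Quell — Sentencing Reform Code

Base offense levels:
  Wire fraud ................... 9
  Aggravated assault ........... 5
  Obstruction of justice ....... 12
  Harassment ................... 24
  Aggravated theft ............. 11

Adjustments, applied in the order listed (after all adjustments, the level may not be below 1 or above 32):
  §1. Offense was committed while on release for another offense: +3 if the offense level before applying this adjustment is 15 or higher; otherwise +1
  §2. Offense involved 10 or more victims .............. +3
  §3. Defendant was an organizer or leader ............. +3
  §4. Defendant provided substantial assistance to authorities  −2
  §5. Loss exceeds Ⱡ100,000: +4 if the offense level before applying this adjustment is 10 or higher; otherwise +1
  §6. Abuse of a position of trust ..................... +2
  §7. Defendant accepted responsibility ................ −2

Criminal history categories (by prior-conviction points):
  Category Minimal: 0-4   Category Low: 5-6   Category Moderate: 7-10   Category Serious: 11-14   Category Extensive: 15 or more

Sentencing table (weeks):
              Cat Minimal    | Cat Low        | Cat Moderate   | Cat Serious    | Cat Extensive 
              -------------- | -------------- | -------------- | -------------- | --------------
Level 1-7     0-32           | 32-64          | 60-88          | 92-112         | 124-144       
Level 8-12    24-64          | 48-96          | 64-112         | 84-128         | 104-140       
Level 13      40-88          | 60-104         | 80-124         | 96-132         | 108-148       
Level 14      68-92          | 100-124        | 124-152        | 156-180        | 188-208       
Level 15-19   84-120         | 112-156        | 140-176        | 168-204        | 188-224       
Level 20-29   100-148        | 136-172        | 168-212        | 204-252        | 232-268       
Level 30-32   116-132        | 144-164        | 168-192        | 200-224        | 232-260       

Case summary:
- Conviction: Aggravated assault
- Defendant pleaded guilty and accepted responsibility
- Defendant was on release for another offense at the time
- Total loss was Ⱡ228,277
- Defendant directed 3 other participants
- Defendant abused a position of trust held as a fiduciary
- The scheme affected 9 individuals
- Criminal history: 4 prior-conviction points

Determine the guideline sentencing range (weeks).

24-64 weeks

Base offense level for aggravated assault: 5.
§1 applies (level before this adjustment is 5 < 15, so +1): 5 + 1 = 6.
§3 applies: 6 + 3 = 9.
§4 does not apply.
§5 applies (level before this adjustment is 9 < 10, so +1): 9 + 1 = 10.
§6 applies: 10 + 2 = 12.
§7 applies: 12 − 2 = 10.
Final offense level: 10.
Criminal history: 4 prior points → Category Minimal (0-4).
Level 10 falls in the 8-12 band.
Grid: Level 8-12 × Category Minimal = 24-64 weeks.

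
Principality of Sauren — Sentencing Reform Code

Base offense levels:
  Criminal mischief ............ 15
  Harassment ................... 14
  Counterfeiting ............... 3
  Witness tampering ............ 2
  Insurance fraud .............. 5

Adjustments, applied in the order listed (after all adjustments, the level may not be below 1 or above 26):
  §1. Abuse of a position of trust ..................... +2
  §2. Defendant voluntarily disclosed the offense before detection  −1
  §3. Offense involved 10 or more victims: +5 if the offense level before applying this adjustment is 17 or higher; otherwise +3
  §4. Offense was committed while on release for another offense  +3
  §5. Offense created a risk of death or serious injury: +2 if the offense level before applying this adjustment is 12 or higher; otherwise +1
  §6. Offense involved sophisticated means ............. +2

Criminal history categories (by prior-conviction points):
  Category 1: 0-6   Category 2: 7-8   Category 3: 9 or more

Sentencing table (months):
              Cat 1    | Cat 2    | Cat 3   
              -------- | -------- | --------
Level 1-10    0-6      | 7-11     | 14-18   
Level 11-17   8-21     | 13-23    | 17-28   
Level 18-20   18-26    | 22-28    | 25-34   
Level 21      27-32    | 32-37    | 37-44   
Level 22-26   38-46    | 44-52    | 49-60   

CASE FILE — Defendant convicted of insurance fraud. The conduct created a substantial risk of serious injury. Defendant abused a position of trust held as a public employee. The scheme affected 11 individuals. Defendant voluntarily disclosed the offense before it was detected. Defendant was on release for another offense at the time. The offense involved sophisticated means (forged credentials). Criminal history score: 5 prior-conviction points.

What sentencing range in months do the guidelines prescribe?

Base offense level for insurance fraud: 5.
§1 applies: 5 + 2 = 7.
§2 applies: 7 − 1 = 6.
§3 applies (level before this adjustment is 6 < 17, so +3): 6 + 3 = 9.
§4 applies: 9 + 3 = 12.
§5 applies (level before this adjustment is 12 ≥ 12, so +2): 12 + 2 = 14.
§6 applies: 14 + 2 = 16.
Final offense level: 16.
Criminal history: 5 prior points → Category 1 (0-6).
Level 16 falls in the 11-17 band.
Grid: Level 11-17 × Category 1 = 8-21 months.

8-21 months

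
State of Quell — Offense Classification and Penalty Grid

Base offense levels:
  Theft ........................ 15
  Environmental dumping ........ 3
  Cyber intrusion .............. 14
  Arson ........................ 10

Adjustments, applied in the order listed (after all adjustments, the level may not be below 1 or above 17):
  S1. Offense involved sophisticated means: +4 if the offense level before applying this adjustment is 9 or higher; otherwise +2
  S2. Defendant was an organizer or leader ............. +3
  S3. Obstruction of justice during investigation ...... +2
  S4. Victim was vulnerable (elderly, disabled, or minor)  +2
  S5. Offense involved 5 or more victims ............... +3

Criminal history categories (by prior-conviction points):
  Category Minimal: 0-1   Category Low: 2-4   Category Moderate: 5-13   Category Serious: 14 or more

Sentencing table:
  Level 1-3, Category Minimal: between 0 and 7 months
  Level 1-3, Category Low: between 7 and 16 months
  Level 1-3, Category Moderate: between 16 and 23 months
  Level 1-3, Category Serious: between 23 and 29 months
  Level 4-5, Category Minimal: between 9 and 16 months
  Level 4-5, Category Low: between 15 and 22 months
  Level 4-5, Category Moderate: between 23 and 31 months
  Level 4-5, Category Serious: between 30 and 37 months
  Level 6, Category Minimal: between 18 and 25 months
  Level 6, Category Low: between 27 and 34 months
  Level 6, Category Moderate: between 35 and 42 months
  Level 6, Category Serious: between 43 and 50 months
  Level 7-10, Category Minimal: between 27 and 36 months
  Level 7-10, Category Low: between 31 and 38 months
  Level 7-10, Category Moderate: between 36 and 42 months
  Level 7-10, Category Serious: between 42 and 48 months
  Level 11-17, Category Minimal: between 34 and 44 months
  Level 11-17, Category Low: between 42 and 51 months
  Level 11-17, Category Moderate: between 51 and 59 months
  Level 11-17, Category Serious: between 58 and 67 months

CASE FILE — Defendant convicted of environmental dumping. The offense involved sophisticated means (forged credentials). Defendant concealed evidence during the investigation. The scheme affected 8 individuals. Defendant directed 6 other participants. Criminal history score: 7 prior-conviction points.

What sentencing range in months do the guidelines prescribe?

51-59 months

Base offense level for environmental dumping: 3.
S1 applies (level before this adjustment is 3 < 9, so +2): 3 + 2 = 5.
S2 applies: 5 + 3 = 8.
S3 applies: 8 + 2 = 10.
S4 does not apply.
S5 applies: 10 + 3 = 13.
Final offense level: 13.
Criminal history: 7 prior points → Category Moderate (5-13).
Level 13 falls in the 11-17 band.
Grid: Level 11-17 × Category Moderate = 51-59 months.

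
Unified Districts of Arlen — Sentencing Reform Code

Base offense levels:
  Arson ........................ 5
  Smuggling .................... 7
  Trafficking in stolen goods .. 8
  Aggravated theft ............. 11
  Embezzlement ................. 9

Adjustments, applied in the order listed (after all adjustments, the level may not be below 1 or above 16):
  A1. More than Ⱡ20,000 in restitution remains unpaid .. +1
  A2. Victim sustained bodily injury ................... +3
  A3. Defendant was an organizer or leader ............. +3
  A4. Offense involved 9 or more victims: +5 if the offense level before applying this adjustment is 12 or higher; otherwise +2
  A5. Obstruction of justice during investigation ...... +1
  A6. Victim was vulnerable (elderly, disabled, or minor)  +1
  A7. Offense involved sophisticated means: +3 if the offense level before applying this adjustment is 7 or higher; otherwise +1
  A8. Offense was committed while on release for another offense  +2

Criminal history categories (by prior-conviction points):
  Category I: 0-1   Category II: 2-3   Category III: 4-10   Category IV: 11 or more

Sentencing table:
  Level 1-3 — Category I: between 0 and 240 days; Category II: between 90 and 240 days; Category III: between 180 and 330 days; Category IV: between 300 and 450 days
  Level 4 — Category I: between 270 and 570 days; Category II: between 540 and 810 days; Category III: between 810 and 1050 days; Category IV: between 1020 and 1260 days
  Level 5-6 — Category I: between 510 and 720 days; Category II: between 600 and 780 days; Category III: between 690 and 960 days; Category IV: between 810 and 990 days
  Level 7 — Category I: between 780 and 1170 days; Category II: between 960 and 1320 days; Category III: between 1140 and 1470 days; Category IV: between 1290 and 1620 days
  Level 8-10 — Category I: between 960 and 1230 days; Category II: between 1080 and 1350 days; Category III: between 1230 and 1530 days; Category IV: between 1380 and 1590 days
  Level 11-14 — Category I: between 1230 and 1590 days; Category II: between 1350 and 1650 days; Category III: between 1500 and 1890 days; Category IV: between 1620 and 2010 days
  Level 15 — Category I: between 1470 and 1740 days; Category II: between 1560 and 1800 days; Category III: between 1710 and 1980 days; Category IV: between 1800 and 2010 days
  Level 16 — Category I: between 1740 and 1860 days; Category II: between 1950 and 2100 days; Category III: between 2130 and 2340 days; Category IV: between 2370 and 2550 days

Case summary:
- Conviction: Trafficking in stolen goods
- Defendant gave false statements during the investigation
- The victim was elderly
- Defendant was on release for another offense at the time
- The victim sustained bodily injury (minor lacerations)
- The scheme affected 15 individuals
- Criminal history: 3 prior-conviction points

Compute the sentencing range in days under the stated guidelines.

Base offense level for trafficking in stolen goods: 8.
A2 applies: 8 + 3 = 11.
A4 applies (level before this adjustment is 11 < 12, so +2): 11 + 2 = 13.
A5 applies: 13 + 1 = 14.
A6 applies: 14 + 1 = 15.
A8 applies: 15 + 2 = 17.
Level 17 exceeds the maximum of 16; capped at 16.
Final offense level: 16.
Criminal history: 3 prior points → Category II (2-3).
Level 16 falls in the 16 band.
Grid: Level 16 × Category II = 1950-2100 days.

1950-2100 days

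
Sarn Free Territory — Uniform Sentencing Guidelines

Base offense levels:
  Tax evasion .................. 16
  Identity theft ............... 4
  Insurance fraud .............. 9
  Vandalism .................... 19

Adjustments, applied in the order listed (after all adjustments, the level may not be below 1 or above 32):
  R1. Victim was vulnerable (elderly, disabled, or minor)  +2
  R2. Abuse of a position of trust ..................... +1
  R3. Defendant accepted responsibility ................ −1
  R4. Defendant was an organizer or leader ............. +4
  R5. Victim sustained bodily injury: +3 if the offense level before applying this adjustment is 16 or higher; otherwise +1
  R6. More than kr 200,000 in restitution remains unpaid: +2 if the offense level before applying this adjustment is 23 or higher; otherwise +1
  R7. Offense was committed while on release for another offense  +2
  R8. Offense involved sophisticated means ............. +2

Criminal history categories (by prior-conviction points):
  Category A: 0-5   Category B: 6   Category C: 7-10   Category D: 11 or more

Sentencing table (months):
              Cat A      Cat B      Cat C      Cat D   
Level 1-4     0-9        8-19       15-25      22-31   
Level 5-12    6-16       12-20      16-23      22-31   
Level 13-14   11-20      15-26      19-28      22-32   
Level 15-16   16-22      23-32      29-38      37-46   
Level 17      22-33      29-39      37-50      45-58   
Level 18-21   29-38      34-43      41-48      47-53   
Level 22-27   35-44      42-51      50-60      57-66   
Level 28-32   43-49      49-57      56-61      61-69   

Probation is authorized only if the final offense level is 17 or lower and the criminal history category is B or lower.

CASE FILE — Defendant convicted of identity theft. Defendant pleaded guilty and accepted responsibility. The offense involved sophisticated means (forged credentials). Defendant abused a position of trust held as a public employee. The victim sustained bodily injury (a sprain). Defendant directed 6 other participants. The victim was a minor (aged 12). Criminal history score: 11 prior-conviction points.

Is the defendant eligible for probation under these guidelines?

No

Base offense level for identity theft: 4.
R1 applies: 4 + 2 = 6.
R2 applies: 6 + 1 = 7.
R3 applies: 7 − 1 = 6.
R4 applies: 6 + 4 = 10.
R5 applies (level before this adjustment is 10 < 16, so +1): 10 + 1 = 11.
R6 does not apply.
R8 applies: 11 + 2 = 13.
Final offense level: 13.
Criminal history: 11 prior points → Category D (11+).
Level 13 falls in the 13-14 band.
Grid: Level 13-14 × Category D = 22-32 months.
Probation check: level 13 ≤ 17 and category D > B → not eligible.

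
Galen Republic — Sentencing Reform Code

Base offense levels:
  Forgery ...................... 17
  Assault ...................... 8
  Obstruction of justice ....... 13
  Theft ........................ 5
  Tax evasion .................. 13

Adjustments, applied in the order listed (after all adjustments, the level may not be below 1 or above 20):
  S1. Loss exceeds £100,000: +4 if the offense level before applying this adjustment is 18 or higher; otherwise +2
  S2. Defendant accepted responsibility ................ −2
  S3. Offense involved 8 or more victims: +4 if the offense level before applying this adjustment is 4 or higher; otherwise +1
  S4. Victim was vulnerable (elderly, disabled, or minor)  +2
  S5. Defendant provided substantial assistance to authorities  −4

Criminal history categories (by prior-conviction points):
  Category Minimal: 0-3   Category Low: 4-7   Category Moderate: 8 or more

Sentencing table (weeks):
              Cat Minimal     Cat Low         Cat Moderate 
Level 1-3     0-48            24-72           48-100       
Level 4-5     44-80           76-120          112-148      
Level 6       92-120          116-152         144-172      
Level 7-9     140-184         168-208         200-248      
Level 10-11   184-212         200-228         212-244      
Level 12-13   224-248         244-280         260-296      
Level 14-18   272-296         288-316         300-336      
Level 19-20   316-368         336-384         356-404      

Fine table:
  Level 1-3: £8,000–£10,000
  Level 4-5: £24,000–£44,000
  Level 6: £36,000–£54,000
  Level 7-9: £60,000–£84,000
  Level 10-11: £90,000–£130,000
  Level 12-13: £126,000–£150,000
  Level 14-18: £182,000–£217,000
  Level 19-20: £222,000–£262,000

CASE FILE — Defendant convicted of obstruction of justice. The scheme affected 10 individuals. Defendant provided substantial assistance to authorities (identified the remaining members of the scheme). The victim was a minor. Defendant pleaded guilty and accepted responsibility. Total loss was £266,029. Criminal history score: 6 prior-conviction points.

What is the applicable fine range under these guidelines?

Base offense level for obstruction of justice: 13.
S1 applies (level before this adjustment is 13 < 18, so +2): 13 + 2 = 15.
S2 applies: 15 − 2 = 13.
S3 applies (level before this adjustment is 13 ≥ 4, so +4): 13 + 4 = 17.
S4 applies: 17 + 2 = 19.
S5 applies: 19 − 4 = 15.
Final offense level: 15.
Level 15 falls in the 14-18 band.
Fine table: Level 14-18 → £182,000–£217,000.

£182,000–£217,000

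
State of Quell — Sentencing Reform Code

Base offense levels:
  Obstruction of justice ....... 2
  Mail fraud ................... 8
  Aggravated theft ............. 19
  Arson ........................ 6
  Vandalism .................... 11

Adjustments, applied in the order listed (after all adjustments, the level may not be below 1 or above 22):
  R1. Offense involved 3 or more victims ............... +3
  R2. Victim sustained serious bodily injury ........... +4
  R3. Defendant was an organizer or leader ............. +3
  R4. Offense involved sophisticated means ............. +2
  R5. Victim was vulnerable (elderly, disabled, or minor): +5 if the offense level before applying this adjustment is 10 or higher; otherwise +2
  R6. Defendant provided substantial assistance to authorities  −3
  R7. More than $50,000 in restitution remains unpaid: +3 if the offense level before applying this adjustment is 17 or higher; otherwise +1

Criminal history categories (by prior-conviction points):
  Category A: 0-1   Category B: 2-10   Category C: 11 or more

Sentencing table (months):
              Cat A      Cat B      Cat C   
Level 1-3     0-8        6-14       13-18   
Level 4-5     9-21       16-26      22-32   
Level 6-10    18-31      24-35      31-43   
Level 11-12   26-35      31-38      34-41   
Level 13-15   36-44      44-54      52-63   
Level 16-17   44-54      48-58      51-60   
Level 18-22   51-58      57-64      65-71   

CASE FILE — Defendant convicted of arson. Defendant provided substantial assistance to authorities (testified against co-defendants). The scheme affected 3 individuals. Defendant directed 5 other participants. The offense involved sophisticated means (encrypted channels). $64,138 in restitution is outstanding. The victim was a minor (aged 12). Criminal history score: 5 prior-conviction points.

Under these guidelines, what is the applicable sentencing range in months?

48-58 months

Base offense level for arson: 6.
R1 applies: 6 + 3 = 9.
R3 applies: 9 + 3 = 12.
R4 applies: 12 + 2 = 14.
R5 applies (level before this adjustment is 14 ≥ 10, so +5): 14 + 5 = 19.
R6 applies: 19 − 3 = 16.
R7 applies (level before this adjustment is 16 < 17, so +1): 16 + 1 = 17.
Final offense level: 17.
Criminal history: 5 prior points → Category B (2-10).
Level 17 falls in the 16-17 band.
Grid: Level 16-17 × Category B = 48-58 months.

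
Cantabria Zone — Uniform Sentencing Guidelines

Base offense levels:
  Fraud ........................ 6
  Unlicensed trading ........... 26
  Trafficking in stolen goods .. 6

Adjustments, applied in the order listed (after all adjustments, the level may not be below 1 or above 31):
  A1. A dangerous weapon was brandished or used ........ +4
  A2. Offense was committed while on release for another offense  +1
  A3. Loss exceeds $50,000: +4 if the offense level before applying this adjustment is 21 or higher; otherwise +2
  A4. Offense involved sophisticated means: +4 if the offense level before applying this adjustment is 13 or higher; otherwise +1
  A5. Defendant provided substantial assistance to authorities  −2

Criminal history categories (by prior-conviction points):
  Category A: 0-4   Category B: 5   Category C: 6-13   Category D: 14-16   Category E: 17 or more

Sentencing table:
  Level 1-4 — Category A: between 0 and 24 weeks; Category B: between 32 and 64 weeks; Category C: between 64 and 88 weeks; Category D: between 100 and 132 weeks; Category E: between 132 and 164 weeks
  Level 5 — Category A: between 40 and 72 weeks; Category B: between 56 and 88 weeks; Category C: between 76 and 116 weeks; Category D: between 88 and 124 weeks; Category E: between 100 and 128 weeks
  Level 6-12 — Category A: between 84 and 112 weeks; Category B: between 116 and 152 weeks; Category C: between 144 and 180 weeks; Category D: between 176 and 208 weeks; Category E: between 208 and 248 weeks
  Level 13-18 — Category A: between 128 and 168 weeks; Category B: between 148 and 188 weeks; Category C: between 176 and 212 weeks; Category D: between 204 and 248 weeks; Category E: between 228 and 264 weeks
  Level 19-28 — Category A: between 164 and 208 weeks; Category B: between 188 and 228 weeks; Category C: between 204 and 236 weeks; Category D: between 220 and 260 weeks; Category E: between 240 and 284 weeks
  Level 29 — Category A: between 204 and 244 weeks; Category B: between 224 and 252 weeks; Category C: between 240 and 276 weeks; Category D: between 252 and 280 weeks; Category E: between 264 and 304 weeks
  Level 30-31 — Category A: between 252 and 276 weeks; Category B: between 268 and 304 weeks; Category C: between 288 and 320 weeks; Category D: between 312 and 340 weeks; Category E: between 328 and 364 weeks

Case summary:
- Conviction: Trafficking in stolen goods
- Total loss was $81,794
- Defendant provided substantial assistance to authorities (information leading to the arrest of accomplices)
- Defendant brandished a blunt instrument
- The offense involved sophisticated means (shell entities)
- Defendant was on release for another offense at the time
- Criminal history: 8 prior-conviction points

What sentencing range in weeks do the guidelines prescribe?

176-212 weeks

Base offense level for trafficking in stolen goods: 6.
A1 applies: 6 + 4 = 10.
A2 applies: 10 + 1 = 11.
A3 applies (level before this adjustment is 11 < 21, so +2): 11 + 2 = 13.
A4 applies (level before this adjustment is 13 ≥ 13, so +4): 13 + 4 = 17.
A5 applies: 17 − 2 = 15.
Final offense level: 15.
Criminal history: 8 prior points → Category C (6-13).
Level 15 falls in the 13-18 band.
Grid: Level 13-18 × Category C = 176-212 weeks.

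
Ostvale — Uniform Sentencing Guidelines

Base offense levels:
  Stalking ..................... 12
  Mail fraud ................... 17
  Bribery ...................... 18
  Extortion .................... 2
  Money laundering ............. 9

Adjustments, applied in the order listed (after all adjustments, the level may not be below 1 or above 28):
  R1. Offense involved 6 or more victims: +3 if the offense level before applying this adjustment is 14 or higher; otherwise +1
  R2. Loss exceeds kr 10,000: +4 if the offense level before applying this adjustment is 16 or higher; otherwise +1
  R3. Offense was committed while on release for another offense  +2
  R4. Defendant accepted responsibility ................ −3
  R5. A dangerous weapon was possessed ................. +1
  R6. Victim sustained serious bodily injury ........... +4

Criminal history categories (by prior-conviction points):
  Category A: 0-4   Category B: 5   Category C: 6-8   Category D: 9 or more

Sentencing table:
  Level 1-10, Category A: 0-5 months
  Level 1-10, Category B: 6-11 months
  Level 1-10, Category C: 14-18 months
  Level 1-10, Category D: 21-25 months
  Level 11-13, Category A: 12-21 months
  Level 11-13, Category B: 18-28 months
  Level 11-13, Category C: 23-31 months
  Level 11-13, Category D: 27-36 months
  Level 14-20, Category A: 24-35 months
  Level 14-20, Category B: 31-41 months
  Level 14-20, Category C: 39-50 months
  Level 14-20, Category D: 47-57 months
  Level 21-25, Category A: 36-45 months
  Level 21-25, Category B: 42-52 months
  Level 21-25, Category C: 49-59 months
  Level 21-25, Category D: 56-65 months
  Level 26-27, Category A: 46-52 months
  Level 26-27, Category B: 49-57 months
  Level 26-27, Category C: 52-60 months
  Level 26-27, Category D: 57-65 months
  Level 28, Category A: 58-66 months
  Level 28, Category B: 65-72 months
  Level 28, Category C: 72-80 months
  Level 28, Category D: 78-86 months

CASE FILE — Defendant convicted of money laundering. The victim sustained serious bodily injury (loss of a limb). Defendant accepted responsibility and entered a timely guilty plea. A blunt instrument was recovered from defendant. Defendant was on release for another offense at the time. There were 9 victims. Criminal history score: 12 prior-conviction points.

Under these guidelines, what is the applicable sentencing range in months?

Base offense level for money laundering: 9.
R1 applies (level before this adjustment is 9 < 14, so +1): 9 + 1 = 10.
R3 applies: 10 + 2 = 12.
R4 applies: 12 − 3 = 9.
R5 applies: 9 + 1 = 10.
R6 applies: 10 + 4 = 14.
Final offense level: 14.
Criminal history: 12 prior points → Category D (9+).
Level 14 falls in the 14-20 band.
Grid: Level 14-20 × Category D = 47-57 months.

47-57 months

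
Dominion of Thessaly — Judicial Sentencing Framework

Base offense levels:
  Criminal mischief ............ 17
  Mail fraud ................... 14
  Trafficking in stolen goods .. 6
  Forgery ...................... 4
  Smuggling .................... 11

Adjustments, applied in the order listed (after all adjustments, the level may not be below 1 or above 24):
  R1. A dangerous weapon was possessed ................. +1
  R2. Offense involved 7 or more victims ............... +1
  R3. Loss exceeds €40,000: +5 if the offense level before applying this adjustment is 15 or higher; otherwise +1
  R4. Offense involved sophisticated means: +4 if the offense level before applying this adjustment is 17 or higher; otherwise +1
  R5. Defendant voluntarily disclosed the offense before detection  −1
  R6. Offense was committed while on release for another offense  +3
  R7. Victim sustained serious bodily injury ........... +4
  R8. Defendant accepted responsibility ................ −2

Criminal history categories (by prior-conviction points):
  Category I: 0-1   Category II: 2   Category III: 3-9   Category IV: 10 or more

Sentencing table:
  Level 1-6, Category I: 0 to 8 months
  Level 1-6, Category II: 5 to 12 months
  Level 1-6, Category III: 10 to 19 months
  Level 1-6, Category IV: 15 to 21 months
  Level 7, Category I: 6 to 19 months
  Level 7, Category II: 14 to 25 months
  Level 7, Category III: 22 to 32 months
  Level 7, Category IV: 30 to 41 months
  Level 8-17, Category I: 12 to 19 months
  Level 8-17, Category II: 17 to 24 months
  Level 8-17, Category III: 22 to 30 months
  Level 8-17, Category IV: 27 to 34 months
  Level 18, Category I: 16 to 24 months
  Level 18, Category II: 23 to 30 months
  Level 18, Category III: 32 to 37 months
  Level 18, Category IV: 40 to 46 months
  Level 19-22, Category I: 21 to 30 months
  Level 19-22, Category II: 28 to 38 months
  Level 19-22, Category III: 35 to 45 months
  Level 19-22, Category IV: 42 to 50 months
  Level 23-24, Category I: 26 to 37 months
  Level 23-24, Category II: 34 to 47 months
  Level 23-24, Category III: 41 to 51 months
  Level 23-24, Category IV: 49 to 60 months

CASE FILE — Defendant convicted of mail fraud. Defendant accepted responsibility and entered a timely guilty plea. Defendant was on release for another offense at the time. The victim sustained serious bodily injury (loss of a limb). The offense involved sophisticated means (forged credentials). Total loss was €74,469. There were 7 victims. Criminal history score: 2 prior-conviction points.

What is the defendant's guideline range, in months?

Base offense level for mail fraud: 14.
R1 does not apply.
R2 applies: 14 + 1 = 15.
R3 applies (level before this adjustment is 15 ≥ 15, so +5): 15 + 5 = 20.
R4 applies (level before this adjustment is 20 ≥ 17, so +4): 20 + 4 = 24.
R6 applies: 24 + 3 = 27.
R7 applies: 27 + 4 = 31.
R8 applies: 31 − 2 = 29.
Level 29 exceeds the maximum of 24; capped at 24.
Final offense level: 24.
Criminal history: 2 prior points → Category II (2).
Level 24 falls in the 23-24 band.
Grid: Level 23-24 × Category II = 34-47 months.

34-47 months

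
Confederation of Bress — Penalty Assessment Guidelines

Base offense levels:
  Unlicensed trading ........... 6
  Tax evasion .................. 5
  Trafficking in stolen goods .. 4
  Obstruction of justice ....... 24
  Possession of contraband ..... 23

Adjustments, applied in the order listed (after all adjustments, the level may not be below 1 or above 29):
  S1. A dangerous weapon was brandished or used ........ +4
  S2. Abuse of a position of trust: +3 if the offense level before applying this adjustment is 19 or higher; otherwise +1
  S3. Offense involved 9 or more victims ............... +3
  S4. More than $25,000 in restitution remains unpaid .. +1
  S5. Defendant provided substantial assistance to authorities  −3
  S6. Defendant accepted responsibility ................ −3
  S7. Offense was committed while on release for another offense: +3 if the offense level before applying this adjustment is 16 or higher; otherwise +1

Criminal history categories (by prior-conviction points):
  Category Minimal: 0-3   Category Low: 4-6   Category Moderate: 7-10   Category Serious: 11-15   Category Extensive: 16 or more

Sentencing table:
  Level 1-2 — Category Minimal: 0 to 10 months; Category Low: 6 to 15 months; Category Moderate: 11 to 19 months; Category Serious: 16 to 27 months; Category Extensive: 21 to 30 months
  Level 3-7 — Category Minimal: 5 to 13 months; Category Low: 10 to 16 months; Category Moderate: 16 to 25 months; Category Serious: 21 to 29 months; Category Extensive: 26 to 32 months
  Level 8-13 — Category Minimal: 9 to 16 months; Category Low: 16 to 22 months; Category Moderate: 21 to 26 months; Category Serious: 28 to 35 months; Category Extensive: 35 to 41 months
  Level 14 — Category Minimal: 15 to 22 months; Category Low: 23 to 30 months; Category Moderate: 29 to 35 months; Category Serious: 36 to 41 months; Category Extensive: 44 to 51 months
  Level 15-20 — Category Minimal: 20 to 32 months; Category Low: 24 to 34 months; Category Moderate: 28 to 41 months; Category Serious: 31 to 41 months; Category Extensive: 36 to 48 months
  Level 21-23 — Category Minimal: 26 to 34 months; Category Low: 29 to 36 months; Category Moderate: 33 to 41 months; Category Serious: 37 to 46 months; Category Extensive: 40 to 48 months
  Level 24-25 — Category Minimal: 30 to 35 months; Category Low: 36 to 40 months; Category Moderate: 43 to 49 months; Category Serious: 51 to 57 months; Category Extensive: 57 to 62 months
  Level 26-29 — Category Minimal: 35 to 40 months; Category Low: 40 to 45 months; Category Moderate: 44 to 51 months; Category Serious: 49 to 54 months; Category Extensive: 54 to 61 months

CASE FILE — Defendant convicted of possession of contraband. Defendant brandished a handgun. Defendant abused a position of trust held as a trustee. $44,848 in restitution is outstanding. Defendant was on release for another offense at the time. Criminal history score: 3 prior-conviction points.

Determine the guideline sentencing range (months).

Base offense level for possession of contraband: 23.
S1 applies: 23 + 4 = 27.
S2 applies (level before this adjustment is 27 ≥ 19, so +3): 27 + 3 = 30.
S3 does not apply.
S4 applies: 30 + 1 = 31.
S5 does not apply.
S6 does not apply.
S7 applies (level before this adjustment is 31 ≥ 16, so +3): 31 + 3 = 34.
Level 34 exceeds the maximum of 29; capped at 29.
Final offense level: 29.
Criminal history: 3 prior points → Category Minimal (0-3).
Level 29 falls in the 26-29 band.
Grid: Level 26-29 × Category Minimal = 35-40 months.

35-40 months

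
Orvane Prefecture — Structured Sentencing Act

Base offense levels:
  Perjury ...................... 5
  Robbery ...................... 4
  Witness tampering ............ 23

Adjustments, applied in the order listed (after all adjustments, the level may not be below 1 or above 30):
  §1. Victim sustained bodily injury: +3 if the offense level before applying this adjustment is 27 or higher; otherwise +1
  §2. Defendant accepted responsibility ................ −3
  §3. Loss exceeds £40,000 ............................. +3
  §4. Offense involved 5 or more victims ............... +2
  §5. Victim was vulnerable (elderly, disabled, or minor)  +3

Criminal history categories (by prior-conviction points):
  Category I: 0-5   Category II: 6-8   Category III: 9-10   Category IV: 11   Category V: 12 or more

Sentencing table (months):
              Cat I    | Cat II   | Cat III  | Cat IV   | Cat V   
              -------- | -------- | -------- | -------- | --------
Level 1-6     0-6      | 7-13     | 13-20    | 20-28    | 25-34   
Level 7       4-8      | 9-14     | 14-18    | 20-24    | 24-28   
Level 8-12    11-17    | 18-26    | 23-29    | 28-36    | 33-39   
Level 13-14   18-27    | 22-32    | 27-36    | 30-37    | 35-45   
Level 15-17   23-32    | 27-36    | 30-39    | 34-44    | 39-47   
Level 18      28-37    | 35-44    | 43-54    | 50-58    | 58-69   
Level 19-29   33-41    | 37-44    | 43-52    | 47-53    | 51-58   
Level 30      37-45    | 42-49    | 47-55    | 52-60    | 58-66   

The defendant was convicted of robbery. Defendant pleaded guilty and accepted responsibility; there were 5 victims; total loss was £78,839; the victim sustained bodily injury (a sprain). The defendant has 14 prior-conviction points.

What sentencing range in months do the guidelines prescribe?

24-28 months

Base offense level for robbery: 4.
§1 applies (level before this adjustment is 4 < 27, so +1): 4 + 1 = 5.
§2 applies: 5 − 3 = 2.
§3 applies: 2 + 3 = 5.
§4 applies: 5 + 2 = 7.
§5 does not apply.
Final offense level: 7.
Criminal history: 14 prior points → Category V (12+).
Level 7 falls in the 7 band.
Grid: Level 7 × Category V = 24-28 months.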